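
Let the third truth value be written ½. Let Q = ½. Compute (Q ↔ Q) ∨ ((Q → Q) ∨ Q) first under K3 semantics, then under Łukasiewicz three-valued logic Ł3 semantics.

½; T

In K3: Q ↔ Q = ½ ↔ ½ = ½
Q → Q = ½ → ½ = ½  [¬½ ∨ ½]
(Q → Q) ∨ Q = ½ ∨ ½ = ½
(Q ↔ Q) ∨ ((Q → Q) ∨ Q) = ½ ∨ ½ = ½
In Łukasiewicz three-valued logic Ł3: Q ↔ Q = ½ ↔ ½ = T
Q → Q = ½ → ½ = T
(Q → Q) ∨ Q = T ∨ ½ = T
(Q ↔ Q) ∨ ((Q → Q) ∨ Q) = T ∨ T = T
They differ because K3 and Łukasiewicz three-valued logic Ł3 treat ½ differently under implication.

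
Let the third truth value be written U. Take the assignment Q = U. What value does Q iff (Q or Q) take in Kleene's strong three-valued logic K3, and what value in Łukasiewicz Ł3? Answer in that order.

U; True

In Kleene's strong three-valued logic K3: Q or Q = U or U = U
Q iff (Q or Q) = U iff U = U
In Łukasiewicz Ł3: Q or Q = U or U = U
Q iff (Q or Q) = U iff U = True  [1 − |½−½|]
They differ because Kleene's strong three-valued logic K3 and Łukasiewicz Ł3 treat U differently under implication.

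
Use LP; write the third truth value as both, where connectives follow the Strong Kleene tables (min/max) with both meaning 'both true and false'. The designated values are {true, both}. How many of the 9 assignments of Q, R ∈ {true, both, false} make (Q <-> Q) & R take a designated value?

6

Of the 9 assignments, 6 give a value in {true, both}.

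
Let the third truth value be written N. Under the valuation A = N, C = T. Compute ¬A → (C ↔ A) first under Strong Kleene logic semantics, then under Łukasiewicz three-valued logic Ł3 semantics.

In Strong Kleene logic: ¬A = ¬N = N
C ↔ A = T ↔ N = N
¬A → (C ↔ A) = N → N = N  [¬N ∨ N]
In Łukasiewicz three-valued logic Ł3: ¬A = ¬N = N
C ↔ A = T ↔ N = N
¬A → (C ↔ A) = N → N = T
They differ because Strong Kleene logic and Łukasiewicz three-valued logic Ł3 treat N differently under implication.

N; T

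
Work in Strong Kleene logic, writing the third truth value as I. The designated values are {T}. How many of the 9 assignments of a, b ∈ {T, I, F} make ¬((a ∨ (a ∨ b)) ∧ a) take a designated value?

Designated under: (a=F, b=T); (a=F, b=I); (a=F, b=F).

3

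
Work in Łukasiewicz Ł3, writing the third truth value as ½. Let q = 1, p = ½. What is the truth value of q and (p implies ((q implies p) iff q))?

q implies p = 1 implies ½ = ½
(q implies p) iff q = ½ iff 1 = ½
p implies ((q implies p) iff q) = ½ implies ½ = 1
q and (p implies ((q implies p) iff q)) = 1 and 1 = 1

1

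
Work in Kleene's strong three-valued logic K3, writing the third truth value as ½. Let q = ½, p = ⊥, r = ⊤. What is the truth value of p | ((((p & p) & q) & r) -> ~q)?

⊤

p & p = ⊥ & ⊥ = ⊥
(p & p) & q = ⊥ & ½ = ⊥
((p & p) & q) & r = ⊥ & ⊤ = ⊥
~q = ~½ = ½
(((p & p) & q) & r) -> ~q = ⊥ -> ½ = ⊤  [~⊥ | ½]
p | ((((p & p) & q) & r) -> ~q) = ⊥ | ⊤ = ⊤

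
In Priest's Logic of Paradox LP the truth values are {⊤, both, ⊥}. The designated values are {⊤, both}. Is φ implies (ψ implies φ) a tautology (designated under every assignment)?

Every assignment of φ, ψ over {⊤, both, ⊥} gives a value in {⊤, both}.
In particular, with φ=both, ψ=both: φ implies (ψ implies φ) = both.

Yes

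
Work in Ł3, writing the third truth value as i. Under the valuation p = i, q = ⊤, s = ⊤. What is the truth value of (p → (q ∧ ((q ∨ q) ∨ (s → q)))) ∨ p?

q ∨ q = ⊤ ∨ ⊤ = ⊤
s → q = ⊤ → ⊤ = ⊤
(q ∨ q) ∨ (s → q) = ⊤ ∨ ⊤ = ⊤
q ∧ ((q ∨ q) ∨ (s → q)) = ⊤ ∧ ⊤ = ⊤
p → (q ∧ ((q ∨ q) ∨ (s → q))) = i → ⊤ = ⊤  [min(1, 1−½+1)]
(p → (q ∧ ((q ∨ q) ∨ (s → q)))) ∨ p = ⊤ ∨ i = ⊤

⊤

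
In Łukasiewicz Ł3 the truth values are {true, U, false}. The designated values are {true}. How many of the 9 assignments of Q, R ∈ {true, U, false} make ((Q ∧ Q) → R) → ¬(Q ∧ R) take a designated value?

6

Of the 9 assignments, 6 give a value in {true}.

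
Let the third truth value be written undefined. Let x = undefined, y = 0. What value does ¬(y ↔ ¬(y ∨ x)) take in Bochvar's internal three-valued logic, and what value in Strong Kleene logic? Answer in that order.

In Bochvar's internal three-valued logic: y ∨ x = 0 ∨ undefined = undefined
¬(y ∨ x) = ¬undefined = undefined
y ↔ ¬(y ∨ x) = 0 ↔ undefined = undefined
¬(y ↔ ¬(y ∨ x)) = ¬undefined = undefined
In Strong Kleene logic: y ∨ x = 0 ∨ undefined = undefined
¬(y ∨ x) = ¬undefined = undefined
y ↔ ¬(y ∨ x) = 0 ↔ undefined = undefined
¬(y ↔ ¬(y ∨ x)) = ¬undefined = undefined

undefined; undefined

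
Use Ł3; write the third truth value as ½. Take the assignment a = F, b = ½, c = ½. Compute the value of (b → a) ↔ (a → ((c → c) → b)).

½

b → a = ½ → F = ½  [min(1, 1−½+0)]
c → c = ½ → ½ = T
(c → c) → b = T → ½ = ½
a → ((c → c) → b) = F → ½ = T
(b → a) ↔ (a → ((c → c) → b)) = ½ ↔ T = ½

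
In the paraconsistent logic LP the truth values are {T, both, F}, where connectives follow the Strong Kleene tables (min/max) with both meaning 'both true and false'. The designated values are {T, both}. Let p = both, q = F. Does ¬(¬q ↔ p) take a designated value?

¬q = ¬F = T
¬q ↔ p = T ↔ both = both
¬(¬q ↔ p) = ¬both = both
both ∈ {T, both}.

Yes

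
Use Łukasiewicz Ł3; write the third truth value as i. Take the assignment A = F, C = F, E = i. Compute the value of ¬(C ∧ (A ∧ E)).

T

A ∧ E = F ∧ i = F
C ∧ (A ∧ E) = F ∧ F = F
¬(C ∧ (A ∧ E)) = ¬F = T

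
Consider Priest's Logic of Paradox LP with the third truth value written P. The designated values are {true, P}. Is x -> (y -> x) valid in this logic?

Every assignment of x, y over {true, P, false} gives a value in {true, P}.
In particular, with x=P, y=P: x -> (y -> x) = P.

Yes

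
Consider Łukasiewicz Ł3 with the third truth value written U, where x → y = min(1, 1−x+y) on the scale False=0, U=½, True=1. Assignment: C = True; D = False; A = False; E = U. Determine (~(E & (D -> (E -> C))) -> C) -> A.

E -> C = U -> True = True
D -> (E -> C) = False -> True = True
E & (D -> (E -> C)) = U & True = U
~(E & (D -> (E -> C))) = ~U = U
~(E & (D -> (E -> C))) -> C = U -> True = True
(~(E & (D -> (E -> C))) -> C) -> A = True -> False = False

False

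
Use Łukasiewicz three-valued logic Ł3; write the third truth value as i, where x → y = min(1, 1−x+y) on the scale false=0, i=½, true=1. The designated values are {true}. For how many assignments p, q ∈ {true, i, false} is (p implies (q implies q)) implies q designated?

3

Designated under: (p=true, q=true); (p=i, q=true); (p=false, q=true).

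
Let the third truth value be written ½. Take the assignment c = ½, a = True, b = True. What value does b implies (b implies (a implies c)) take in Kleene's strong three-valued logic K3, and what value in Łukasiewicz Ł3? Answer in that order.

½; ½

In Kleene's strong three-valued logic K3: a implies c = True implies ½ = ½
b implies (a implies c) = True implies ½ = ½
b implies (b implies (a implies c)) = True implies ½ = ½
In Łukasiewicz Ł3: a implies c = True implies ½ = ½
b implies (a implies c) = True implies ½ = ½
b implies (b implies (a implies c)) = True implies ½ = ½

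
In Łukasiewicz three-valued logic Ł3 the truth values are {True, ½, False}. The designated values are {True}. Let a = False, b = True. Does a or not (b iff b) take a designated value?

No

b iff b = True iff True = True
not (b iff b) = not True = False
a or not (b iff b) = False or False = False
False ∉ {True}.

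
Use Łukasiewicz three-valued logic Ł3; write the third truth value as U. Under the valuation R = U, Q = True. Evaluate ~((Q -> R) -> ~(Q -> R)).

Q -> R = True -> U = U
Q -> R = True -> U = U
~(Q -> R) = ~U = U
(Q -> R) -> ~(Q -> R) = U -> U = True
~((Q -> R) -> ~(Q -> R)) = ~True = False

False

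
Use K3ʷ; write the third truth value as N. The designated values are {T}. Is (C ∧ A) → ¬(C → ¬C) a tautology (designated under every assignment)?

No

Countermodel: C=T, A=N gives N, which is not designated.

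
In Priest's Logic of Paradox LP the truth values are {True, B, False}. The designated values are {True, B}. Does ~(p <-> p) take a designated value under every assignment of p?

Countermodel: p=True gives False, which is not designated.

No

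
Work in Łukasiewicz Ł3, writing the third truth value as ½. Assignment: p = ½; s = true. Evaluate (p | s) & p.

p | s = ½ | true = true
(p | s) & p = true & ½ = ½

½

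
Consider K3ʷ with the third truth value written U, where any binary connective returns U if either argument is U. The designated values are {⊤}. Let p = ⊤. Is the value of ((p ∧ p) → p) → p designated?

Yes

p ∧ p = ⊤ ∧ ⊤ = ⊤
(p ∧ p) → p = ⊤ → ⊤ = ⊤
((p ∧ p) → p) → p = ⊤ → ⊤ = ⊤
⊤ ∈ {⊤}.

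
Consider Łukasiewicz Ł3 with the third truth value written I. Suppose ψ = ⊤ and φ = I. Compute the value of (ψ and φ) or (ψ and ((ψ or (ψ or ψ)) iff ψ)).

⊤

ψ and φ = ⊤ and I = I
ψ or ψ = ⊤ or ⊤ = ⊤
ψ or (ψ or ψ) = ⊤ or ⊤ = ⊤
(ψ or (ψ or ψ)) iff ψ = ⊤ iff ⊤ = ⊤
ψ and ((ψ or (ψ or ψ)) iff ψ) = ⊤ and ⊤ = ⊤
(ψ and φ) or (ψ and ((ψ or (ψ or ψ)) iff ψ)) = I or ⊤ = ⊤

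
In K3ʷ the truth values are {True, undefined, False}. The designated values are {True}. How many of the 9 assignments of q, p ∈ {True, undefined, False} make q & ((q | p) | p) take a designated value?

2

Designated under: (q=True, p=True); (q=True, p=False).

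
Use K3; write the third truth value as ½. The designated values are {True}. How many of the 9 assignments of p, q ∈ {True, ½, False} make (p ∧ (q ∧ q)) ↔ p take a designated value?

Designated under: (p=True, q=True); (p=False, q=True); (p=False, q=½); (p=False, q=False).

4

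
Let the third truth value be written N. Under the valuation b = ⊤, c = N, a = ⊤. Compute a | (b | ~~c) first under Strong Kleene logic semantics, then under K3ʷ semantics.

⊤; N

In Strong Kleene logic: ~c = ~N = N
~~c = ~N = N
b | ~~c = ⊤ | N = ⊤
a | (b | ~~c) = ⊤ | ⊤ = ⊤
In K3ʷ: ~c = ~N = N
~~c = ~N = N
b | ~~c = ⊤ | N = N
a | (b | ~~c) = ⊤ | N = N
They differ because Strong Kleene logic and K3ʷ treat N differently under the binary connectives.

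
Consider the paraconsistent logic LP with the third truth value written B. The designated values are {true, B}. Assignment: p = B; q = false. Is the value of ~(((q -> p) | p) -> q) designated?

q -> p = false -> B = true  [~false | B]
(q -> p) | p = true | B = true
((q -> p) | p) -> q = true -> false = false
~(((q -> p) | p) -> q) = ~false = true
true ∈ {true, B}.

Yes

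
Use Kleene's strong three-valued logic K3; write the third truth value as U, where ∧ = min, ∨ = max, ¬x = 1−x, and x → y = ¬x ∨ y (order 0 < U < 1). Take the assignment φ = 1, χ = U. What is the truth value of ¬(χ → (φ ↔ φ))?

0

φ ↔ φ = 1 ↔ 1 = 1
χ → (φ ↔ φ) = U → 1 = 1  [¬U ∨ 1]
¬(χ → (φ ↔ φ)) = ¬1 = 0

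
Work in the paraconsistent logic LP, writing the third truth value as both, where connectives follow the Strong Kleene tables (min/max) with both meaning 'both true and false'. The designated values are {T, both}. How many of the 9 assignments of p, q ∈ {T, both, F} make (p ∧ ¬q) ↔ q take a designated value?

Of the 9 assignments, 5 give a value in {T, both}.

5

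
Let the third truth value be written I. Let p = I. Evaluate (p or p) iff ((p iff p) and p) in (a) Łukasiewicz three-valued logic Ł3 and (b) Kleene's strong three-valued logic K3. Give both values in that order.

In Łukasiewicz three-valued logic Ł3: p or p = I or I = I
p iff p = I iff I = true  [1 − |½−½|]
(p iff p) and p = true and I = I
(p or p) iff ((p iff p) and p) = I iff I = true
In Kleene's strong three-valued logic K3: p or p = I or I = I
p iff p = I iff I = I
(p iff p) and p = I and I = I
(p or p) iff ((p iff p) and p) = I iff I = I
They differ because Łukasiewicz three-valued logic Ł3 and Kleene's strong three-valued logic K3 treat I differently under implication.

true; I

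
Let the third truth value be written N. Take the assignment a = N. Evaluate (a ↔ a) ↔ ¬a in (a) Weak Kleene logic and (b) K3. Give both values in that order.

In Weak Kleene logic: a ↔ a = N ↔ N = N
¬a = ¬N = N
(a ↔ a) ↔ ¬a = N ↔ N = N
In K3: a ↔ a = N ↔ N = N
¬a = ¬N = N
(a ↔ a) ↔ ¬a = N ↔ N = N

N; N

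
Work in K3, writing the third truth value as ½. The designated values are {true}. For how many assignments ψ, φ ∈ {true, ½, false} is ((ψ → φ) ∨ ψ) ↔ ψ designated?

Designated under: (ψ=true, φ=true); (ψ=true, φ=½); (ψ=true, φ=false).

3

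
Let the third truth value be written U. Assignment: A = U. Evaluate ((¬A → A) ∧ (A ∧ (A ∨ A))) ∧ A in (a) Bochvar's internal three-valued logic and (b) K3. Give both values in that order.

U; U

In Bochvar's internal three-valued logic: ¬A = ¬U = U
¬A → A = U → U = U  [any arg is the third value ⇒ result is the third value]
A ∨ A = U ∨ U = U
A ∧ (A ∨ A) = U ∧ U = U
(¬A → A) ∧ (A ∧ (A ∨ A)) = U ∧ U = U
((¬A → A) ∧ (A ∧ (A ∨ A))) ∧ A = U ∧ U = U
In K3: ¬A = ¬U = U
¬A → A = U → U = U
A ∨ A = U ∨ U = U
A ∧ (A ∨ A) = U ∧ U = U
(¬A → A) ∧ (A ∧ (A ∨ A)) = U ∧ U = U
((¬A → A) ∧ (A ∧ (A ∨ A))) ∧ A = U ∧ U = U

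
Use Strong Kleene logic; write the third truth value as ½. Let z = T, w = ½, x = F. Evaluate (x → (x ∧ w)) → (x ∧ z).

x ∧ w = F ∧ ½ = F
x → (x ∧ w) = F → F = T
x ∧ z = F ∧ T = F
(x → (x ∧ w)) → (x ∧ z) = T → F = F

F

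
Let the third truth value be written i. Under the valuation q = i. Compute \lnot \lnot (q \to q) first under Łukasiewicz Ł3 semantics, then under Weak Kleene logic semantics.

1; i

In Łukasiewicz Ł3: q \to q = i \to i = 1  [min(1, 1−½+½)]
\lnot (q \to q) = \lnot 1 = 0
\lnot \lnot (q \to q) = \lnot 0 = 1
In Weak Kleene logic: q \to q = i \to i = i  [any arg is the third value ⇒ result is the third value]
\lnot (q \to q) = \lnot i = i
\lnot \lnot (q \to q) = \lnot i = i
They differ because Łukasiewicz Ł3 and Weak Kleene logic treat i differently under the binary connectives.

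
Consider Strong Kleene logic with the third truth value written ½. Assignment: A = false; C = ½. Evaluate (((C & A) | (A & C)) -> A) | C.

true

C & A = ½ & false = false
A & C = false & ½ = false
(C & A) | (A & C) = false | false = false
((C & A) | (A & C)) -> A = false -> false = true
(((C & A) | (A & C)) -> A) | C = true | ½ = true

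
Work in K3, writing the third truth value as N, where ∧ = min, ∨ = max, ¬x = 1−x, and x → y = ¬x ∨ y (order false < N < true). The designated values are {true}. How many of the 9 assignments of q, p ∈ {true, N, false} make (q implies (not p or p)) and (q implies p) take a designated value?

5

Of the 9 assignments, 5 give a value in {true}.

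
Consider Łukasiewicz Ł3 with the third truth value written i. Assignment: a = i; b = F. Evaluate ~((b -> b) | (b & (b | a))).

b -> b = F -> F = T
b | a = F | i = i
b & (b | a) = F & i = F
(b -> b) | (b & (b | a)) = T | F = T
~((b -> b) | (b & (b | a))) = ~T = F

F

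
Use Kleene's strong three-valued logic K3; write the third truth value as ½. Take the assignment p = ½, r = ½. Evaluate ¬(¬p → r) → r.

¬p = ¬½ = ½
¬p → r = ½ → ½ = ½
¬(¬p → r) = ¬½ = ½
¬(¬p → r) → r = ½ → ½ = ½

½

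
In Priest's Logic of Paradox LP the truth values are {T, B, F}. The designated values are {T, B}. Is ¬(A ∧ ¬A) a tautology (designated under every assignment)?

Every assignment of A over {T, B, F} gives a value in {T, B}.
In particular, with A=B: ¬(A ∧ ¬A) = B.

Yes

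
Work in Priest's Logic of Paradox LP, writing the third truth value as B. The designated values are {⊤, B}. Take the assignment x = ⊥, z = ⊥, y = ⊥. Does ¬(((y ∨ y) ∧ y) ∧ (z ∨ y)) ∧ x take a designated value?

No

y ∨ y = ⊥ ∨ ⊥ = ⊥
(y ∨ y) ∧ y = ⊥ ∧ ⊥ = ⊥
z ∨ y = ⊥ ∨ ⊥ = ⊥
((y ∨ y) ∧ y) ∧ (z ∨ y) = ⊥ ∧ ⊥ = ⊥
¬(((y ∨ y) ∧ y) ∧ (z ∨ y)) = ¬⊥ = ⊤
¬(((y ∨ y) ∧ y) ∧ (z ∨ y)) ∧ x = ⊤ ∧ ⊥ = ⊥
⊥ ∉ {⊤, B}.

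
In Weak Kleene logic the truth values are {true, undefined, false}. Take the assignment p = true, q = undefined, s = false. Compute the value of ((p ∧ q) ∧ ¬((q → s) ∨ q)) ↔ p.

p ∧ q = true ∧ undefined = undefined
q → s = undefined → false = undefined  [any arg is the third value ⇒ result is the third value]
(q → s) ∨ q = undefined ∨ undefined = undefined
¬((q → s) ∨ q) = ¬undefined = undefined
(p ∧ q) ∧ ¬((q → s) ∨ q) = undefined ∧ undefined = undefined
((p ∧ q) ∧ ¬((q → s) ∨ q)) ↔ p = undefined ↔ true = undefined

undefined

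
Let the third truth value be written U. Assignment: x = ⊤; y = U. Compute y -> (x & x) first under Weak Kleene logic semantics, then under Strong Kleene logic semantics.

In Weak Kleene logic: x & x = ⊤ & ⊤ = ⊤
y -> (x & x) = U -> ⊤ = U
In Strong Kleene logic: x & x = ⊤ & ⊤ = ⊤
y -> (x & x) = U -> ⊤ = ⊤  [~U | ⊤]
They differ because Weak Kleene logic and Strong Kleene logic treat U differently under the binary connectives.

U; ⊤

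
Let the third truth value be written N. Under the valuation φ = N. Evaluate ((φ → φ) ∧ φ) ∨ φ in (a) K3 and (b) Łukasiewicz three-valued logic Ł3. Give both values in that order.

N; N

In K3: φ → φ = N → N = N  [¬N ∨ N]
(φ → φ) ∧ φ = N ∧ N = N
((φ → φ) ∧ φ) ∨ φ = N ∨ N = N
In Łukasiewicz three-valued logic Ł3: φ → φ = N → N = true  [min(1, 1−½+½)]
(φ → φ) ∧ φ = true ∧ N = N
((φ → φ) ∧ φ) ∨ φ = N ∨ N = N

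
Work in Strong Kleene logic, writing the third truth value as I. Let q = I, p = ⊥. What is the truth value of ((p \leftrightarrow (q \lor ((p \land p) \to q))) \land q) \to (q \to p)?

p \land p = ⊥ \land ⊥ = ⊥
(p \land p) \to q = ⊥ \to I = ⊤  [\lnot ⊥ \lor I]
q \lor ((p \land p) \to q) = I \lor ⊤ = ⊤
p \leftrightarrow (q \lor ((p \land p) \to q)) = ⊥ \leftrightarrow ⊤ = ⊥
(p \leftrightarrow (q \lor ((p \land p) \to q))) \land q = ⊥ \land I = ⊥
q \to p = I \to ⊥ = I
((p \leftrightarrow (q \lor ((p \land p) \to q))) \land q) \to (q \to p) = ⊥ \to I = ⊤

⊤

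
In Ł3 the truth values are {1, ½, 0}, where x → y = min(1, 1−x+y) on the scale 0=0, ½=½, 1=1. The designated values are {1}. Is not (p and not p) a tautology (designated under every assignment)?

Countermodel: p=½ gives ½, which is not designated.

No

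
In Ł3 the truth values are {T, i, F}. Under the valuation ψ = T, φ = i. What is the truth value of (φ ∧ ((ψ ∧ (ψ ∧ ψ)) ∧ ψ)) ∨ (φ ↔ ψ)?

i

ψ ∧ ψ = T ∧ T = T
ψ ∧ (ψ ∧ ψ) = T ∧ T = T
(ψ ∧ (ψ ∧ ψ)) ∧ ψ = T ∧ T = T
φ ∧ ((ψ ∧ (ψ ∧ ψ)) ∧ ψ) = i ∧ T = i
φ ↔ ψ = i ↔ T = i
(φ ∧ ((ψ ∧ (ψ ∧ ψ)) ∧ ψ)) ∨ (φ ↔ ψ) = i ∨ i = i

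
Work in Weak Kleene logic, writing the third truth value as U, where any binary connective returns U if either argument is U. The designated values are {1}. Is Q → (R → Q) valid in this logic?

Countermodel: Q=1, R=U gives U, which is not designated.

No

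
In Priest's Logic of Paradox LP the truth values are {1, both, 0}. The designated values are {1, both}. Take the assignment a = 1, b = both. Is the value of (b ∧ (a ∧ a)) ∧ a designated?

a ∧ a = 1 ∧ 1 = 1
b ∧ (a ∧ a) = both ∧ 1 = both
(b ∧ (a ∧ a)) ∧ a = both ∧ 1 = both
both ∈ {1, both}.

Yes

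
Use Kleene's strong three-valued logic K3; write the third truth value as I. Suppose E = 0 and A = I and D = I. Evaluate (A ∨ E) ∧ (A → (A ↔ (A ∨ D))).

A ∨ E = I ∨ 0 = I
A ∨ D = I ∨ I = I
A ↔ (A ∨ D) = I ↔ I = I
A → (A ↔ (A ∨ D)) = I → I = I
(A ∨ E) ∧ (A → (A ↔ (A ∨ D))) = I ∧ I = I

I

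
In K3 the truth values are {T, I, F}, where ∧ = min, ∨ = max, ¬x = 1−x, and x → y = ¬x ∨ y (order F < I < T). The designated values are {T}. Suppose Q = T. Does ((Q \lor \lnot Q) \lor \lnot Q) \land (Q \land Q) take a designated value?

\lnot Q = \lnot T = F
Q \lor \lnot Q = T \lor F = T
\lnot Q = \lnot T = F
(Q \lor \lnot Q) \lor \lnot Q = T \lor F = T
Q \land Q = T \land T = T
((Q \lor \lnot Q) \lor \lnot Q) \land (Q \land Q) = T \land T = T
T ∈ {T}.

Yes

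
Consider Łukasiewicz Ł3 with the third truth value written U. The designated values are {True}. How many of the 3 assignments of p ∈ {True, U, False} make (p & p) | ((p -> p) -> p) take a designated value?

1

p=True: True ✓
p=U: U ·
p=False: False ·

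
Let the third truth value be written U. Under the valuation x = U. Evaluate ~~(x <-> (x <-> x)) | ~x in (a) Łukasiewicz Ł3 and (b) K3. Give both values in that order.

U; U

In Łukasiewicz Ł3: x <-> x = U <-> U = T
x <-> (x <-> x) = U <-> T = U
~(x <-> (x <-> x)) = ~U = U
~~(x <-> (x <-> x)) = ~U = U
~x = ~U = U
~~(x <-> (x <-> x)) | ~x = U | U = U
In K3: x <-> x = U <-> U = U
x <-> (x <-> x) = U <-> U = U
~(x <-> (x <-> x)) = ~U = U
~~(x <-> (x <-> x)) = ~U = U
~x = ~U = U
~~(x <-> (x <-> x)) | ~x = U | U = U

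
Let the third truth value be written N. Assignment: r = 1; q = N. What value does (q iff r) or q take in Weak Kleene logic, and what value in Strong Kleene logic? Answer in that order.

N; N

In Weak Kleene logic: q iff r = N iff 1 = N
(q iff r) or q = N or N = N
In Strong Kleene logic: q iff r = N iff 1 = N
(q iff r) or q = N or N = N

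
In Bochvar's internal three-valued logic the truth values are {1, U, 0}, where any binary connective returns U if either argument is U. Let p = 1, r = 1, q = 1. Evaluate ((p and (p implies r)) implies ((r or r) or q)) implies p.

p implies r = 1 implies 1 = 1
p and (p implies r) = 1 and 1 = 1
r or r = 1 or 1 = 1
(r or r) or q = 1 or 1 = 1
(p and (p implies r)) implies ((r or r) or q) = 1 implies 1 = 1
((p and (p implies r)) implies ((r or r) or q)) implies p = 1 implies 1 = 1

1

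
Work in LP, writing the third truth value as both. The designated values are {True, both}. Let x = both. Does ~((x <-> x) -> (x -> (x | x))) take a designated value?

Yes

x <-> x = both <-> both = both
x | x = both | both = both
x -> (x | x) = both -> both = both
(x <-> x) -> (x -> (x | x)) = both -> both = both
~((x <-> x) -> (x -> (x | x))) = ~both = both
both ∈ {True, both}.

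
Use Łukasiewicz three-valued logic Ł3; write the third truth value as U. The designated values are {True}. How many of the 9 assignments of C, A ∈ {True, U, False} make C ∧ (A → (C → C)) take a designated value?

3

Designated under: (C=True, A=True); (C=True, A=U); (C=True, A=False).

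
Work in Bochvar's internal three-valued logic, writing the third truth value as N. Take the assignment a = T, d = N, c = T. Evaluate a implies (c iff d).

c iff d = T iff N = N
a implies (c iff d) = T implies N = N  [any arg is the third value ⇒ result is the third value]

N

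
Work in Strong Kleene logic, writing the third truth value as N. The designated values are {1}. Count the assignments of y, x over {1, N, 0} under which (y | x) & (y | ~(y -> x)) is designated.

Designated under: (y=1, x=1); (y=1, x=N); (y=1, x=0).

3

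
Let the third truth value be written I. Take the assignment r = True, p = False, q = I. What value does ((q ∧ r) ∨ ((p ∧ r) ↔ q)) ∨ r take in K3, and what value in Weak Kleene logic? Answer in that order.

In K3: q ∧ r = I ∧ True = I
p ∧ r = False ∧ True = False
(p ∧ r) ↔ q = False ↔ I = I
(q ∧ r) ∨ ((p ∧ r) ↔ q) = I ∨ I = I
((q ∧ r) ∨ ((p ∧ r) ↔ q)) ∨ r = I ∨ True = True
In Weak Kleene logic: q ∧ r = I ∧ True = I
p ∧ r = False ∧ True = False
(p ∧ r) ↔ q = False ↔ I = I
(q ∧ r) ∨ ((p ∧ r) ↔ q) = I ∨ I = I
((q ∧ r) ∨ ((p ∧ r) ↔ q)) ∨ r = I ∨ True = I
They differ because K3 and Weak Kleene logic treat I differently under the binary connectives.

True; I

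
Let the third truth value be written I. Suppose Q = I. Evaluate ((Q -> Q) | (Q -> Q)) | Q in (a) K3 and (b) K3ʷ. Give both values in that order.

In K3: Q -> Q = I -> I = I  [~I | I]
Q -> Q = I -> I = I
(Q -> Q) | (Q -> Q) = I | I = I
((Q -> Q) | (Q -> Q)) | Q = I | I = I
In K3ʷ: Q -> Q = I -> I = I
Q -> Q = I -> I = I
(Q -> Q) | (Q -> Q) = I | I = I
((Q -> Q) | (Q -> Q)) | Q = I | I = I

I; I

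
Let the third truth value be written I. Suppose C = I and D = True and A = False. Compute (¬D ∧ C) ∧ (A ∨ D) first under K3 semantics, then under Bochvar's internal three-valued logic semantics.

False; I

In K3: ¬D = ¬True = False
¬D ∧ C = False ∧ I = False
A ∨ D = False ∨ True = True
(¬D ∧ C) ∧ (A ∨ D) = False ∧ True = False
In Bochvar's internal three-valued logic: ¬D = ¬True = False
¬D ∧ C = False ∧ I = I
A ∨ D = False ∨ True = True
(¬D ∧ C) ∧ (A ∨ D) = I ∧ True = I
They differ because K3 and Bochvar's internal three-valued logic treat I differently under the binary connectives.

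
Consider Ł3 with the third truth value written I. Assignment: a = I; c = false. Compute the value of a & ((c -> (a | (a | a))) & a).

I

a | a = I | I = I
a | (a | a) = I | I = I
c -> (a | (a | a)) = false -> I = true
(c -> (a | (a | a))) & a = true & I = I
a & ((c -> (a | (a | a))) & a) = I & I = I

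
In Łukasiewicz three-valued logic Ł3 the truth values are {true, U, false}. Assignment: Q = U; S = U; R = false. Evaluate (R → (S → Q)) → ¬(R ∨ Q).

S → Q = U → U = true
R → (S → Q) = false → true = true
R ∨ Q = false ∨ U = U
¬(R ∨ Q) = ¬U = U
(R → (S → Q)) → ¬(R ∨ Q) = true → U = U

U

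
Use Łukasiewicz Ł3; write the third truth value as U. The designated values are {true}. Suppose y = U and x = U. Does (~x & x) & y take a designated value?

~x = ~U = U
~x & x = U & U = U
(~x & x) & y = U & U = U
U ∉ {true}.

No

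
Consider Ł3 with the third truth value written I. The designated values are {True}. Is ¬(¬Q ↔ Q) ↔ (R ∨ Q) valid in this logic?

No

Countermodel: Q=I, R=True gives False, which is not designated.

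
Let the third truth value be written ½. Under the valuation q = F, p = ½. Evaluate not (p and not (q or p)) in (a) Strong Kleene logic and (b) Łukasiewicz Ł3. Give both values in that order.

½; ½

In Strong Kleene logic: q or p = F or ½ = ½
not (q or p) = not ½ = ½
p and not (q or p) = ½ and ½ = ½
not (p and not (q or p)) = not ½ = ½
In Łukasiewicz Ł3: q or p = F or ½ = ½
not (q or p) = not ½ = ½
p and not (q or p) = ½ and ½ = ½
not (p and not (q or p)) = not ½ = ½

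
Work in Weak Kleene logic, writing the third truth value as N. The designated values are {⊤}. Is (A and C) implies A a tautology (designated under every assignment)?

No

Countermodel: A=⊤, C=N gives N, which is not designated.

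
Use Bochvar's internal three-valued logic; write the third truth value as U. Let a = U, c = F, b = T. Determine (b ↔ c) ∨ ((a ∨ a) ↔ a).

b ↔ c = T ↔ F = F
a ∨ a = U ∨ U = U
(a ∨ a) ↔ a = U ↔ U = U
(b ↔ c) ∨ ((a ∨ a) ↔ a) = F ∨ U = U

U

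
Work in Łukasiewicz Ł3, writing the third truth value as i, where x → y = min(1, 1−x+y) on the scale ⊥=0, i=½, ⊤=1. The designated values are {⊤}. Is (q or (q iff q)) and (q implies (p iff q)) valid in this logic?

No

Countermodel: q=⊤, p=i gives i, which is not designated.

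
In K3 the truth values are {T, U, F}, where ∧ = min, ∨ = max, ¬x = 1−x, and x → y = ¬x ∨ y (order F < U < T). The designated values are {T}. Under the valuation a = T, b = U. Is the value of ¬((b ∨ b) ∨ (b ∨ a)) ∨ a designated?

b ∨ b = U ∨ U = U
b ∨ a = U ∨ T = T
(b ∨ b) ∨ (b ∨ a) = U ∨ T = T
¬((b ∨ b) ∨ (b ∨ a)) = ¬T = F
¬((b ∨ b) ∨ (b ∨ a)) ∨ a = F ∨ T = T
T ∈ {T}.

Yes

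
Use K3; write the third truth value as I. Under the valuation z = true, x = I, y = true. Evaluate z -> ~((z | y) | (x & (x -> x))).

false

z | y = true | true = true
x -> x = I -> I = I
x & (x -> x) = I & I = I
(z | y) | (x & (x -> x)) = true | I = true
~((z | y) | (x & (x -> x))) = ~true = false
z -> ~((z | y) | (x & (x -> x))) = true -> false = false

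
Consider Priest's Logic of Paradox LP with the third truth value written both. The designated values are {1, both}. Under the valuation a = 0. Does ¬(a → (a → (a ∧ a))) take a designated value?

a ∧ a = 0 ∧ 0 = 0
a → (a ∧ a) = 0 → 0 = 1
a → (a → (a ∧ a)) = 0 → 1 = 1
¬(a → (a → (a ∧ a))) = ¬1 = 0
0 ∉ {1, both}.

No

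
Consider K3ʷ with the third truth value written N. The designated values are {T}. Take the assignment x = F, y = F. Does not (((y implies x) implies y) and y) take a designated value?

Yes

y implies x = F implies F = T
(y implies x) implies y = T implies F = F
((y implies x) implies y) and y = F and F = F
not (((y implies x) implies y) and y) = not F = T
T ∈ {T}.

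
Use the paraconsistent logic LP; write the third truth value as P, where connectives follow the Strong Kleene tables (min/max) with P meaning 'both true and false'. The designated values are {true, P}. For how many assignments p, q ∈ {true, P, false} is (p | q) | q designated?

8

Of the 9 assignments, 8 give a value in {true, P}.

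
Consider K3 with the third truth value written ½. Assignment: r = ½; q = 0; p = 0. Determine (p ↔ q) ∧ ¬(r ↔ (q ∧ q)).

½

p ↔ q = 0 ↔ 0 = 1
q ∧ q = 0 ∧ 0 = 0
r ↔ (q ∧ q) = ½ ↔ 0 = ½
¬(r ↔ (q ∧ q)) = ¬½ = ½
(p ↔ q) ∧ ¬(r ↔ (q ∧ q)) = 1 ∧ ½ = ½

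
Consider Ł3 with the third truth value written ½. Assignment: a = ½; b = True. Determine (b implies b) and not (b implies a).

b implies b = True implies True = True
b implies a = True implies ½ = ½  [min(1, 1−1+½)]
not (b implies a) = not ½ = ½
(b implies b) and not (b implies a) = True and ½ = ½

½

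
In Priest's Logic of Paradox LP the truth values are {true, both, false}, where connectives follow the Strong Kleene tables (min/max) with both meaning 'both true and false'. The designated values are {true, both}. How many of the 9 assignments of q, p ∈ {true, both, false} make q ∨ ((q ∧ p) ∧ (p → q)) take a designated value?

Of the 9 assignments, 6 give a value in {true, both}.

6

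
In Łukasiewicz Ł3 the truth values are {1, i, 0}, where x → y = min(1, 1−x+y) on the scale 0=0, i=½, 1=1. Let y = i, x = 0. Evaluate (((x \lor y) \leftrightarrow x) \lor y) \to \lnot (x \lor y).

x \lor y = 0 \lor i = i
(x \lor y) \leftrightarrow x = i \leftrightarrow 0 = i  [1 − |½−0|]
((x \lor y) \leftrightarrow x) \lor y = i \lor i = i
x \lor y = 0 \lor i = i
\lnot (x \lor y) = \lnot i = i
(((x \lor y) \leftrightarrow x) \lor y) \to \lnot (x \lor y) = i \to i = 1

1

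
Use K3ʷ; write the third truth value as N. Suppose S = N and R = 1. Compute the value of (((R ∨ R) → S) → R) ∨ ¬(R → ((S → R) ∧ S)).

R ∨ R = 1 ∨ 1 = 1
(R ∨ R) → S = 1 → N = N  [any arg is the third value ⇒ result is the third value]
((R ∨ R) → S) → R = N → 1 = N
S → R = N → 1 = N
(S → R) ∧ S = N ∧ N = N
R → ((S → R) ∧ S) = 1 → N = N
¬(R → ((S → R) ∧ S)) = ¬N = N
(((R ∨ R) → S) → R) ∨ ¬(R → ((S → R) ∧ S)) = N ∨ N = N

N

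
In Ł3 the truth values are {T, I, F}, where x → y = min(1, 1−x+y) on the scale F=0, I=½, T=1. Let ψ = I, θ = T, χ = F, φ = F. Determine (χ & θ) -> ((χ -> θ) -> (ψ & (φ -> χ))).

χ & θ = F & T = F
χ -> θ = F -> T = T
φ -> χ = F -> F = T
ψ & (φ -> χ) = I & T = I
(χ -> θ) -> (ψ & (φ -> χ)) = T -> I = I  [min(1, 1−1+½)]
(χ & θ) -> ((χ -> θ) -> (ψ & (φ -> χ))) = F -> I = T

T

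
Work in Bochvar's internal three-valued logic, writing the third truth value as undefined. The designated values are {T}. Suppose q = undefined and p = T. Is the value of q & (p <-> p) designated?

No

p <-> p = T <-> T = T
q & (p <-> p) = undefined & T = undefined
undefined ∉ {T}.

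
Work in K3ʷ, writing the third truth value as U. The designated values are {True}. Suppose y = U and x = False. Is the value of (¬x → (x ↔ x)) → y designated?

¬x = ¬False = True
x ↔ x = False ↔ False = True
¬x → (x ↔ x) = True → True = True
(¬x → (x ↔ x)) → y = True → U = U  [any arg is the third value ⇒ result is the third value]
U ∉ {True}.

No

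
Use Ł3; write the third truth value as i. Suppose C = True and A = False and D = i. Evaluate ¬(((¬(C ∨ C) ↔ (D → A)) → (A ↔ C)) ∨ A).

C ∨ C = True ∨ True = True
¬(C ∨ C) = ¬True = False
D → A = i → False = i  [min(1, 1−½+0)]
¬(C ∨ C) ↔ (D → A) = False ↔ i = i
A ↔ C = False ↔ True = False
(¬(C ∨ C) ↔ (D → A)) → (A ↔ C) = i → False = i
((¬(C ∨ C) ↔ (D → A)) → (A ↔ C)) ∨ A = i ∨ False = i
¬(((¬(C ∨ C) ↔ (D → A)) → (A ↔ C)) ∨ A) = ¬i = i

i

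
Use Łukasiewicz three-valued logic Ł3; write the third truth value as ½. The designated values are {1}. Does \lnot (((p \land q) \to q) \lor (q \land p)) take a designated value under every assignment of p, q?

Countermodel: p=1, q=1 gives 0, which is not designated.

No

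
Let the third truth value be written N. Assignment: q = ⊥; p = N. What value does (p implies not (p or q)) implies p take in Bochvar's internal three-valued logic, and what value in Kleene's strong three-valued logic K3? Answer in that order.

In Bochvar's internal three-valued logic: p or q = N or ⊥ = N
not (p or q) = not N = N
p implies not (p or q) = N implies N = N  [any arg is the third value ⇒ result is the third value]
(p implies not (p or q)) implies p = N implies N = N
In Kleene's strong three-valued logic K3: p or q = N or ⊥ = N
not (p or q) = not N = N
p implies not (p or q) = N implies N = N  [not N or N]
(p implies not (p or q)) implies p = N implies N = N

N; N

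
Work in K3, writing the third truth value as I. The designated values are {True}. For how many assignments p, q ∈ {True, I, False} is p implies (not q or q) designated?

Of the 9 assignments, 7 give a value in {True}.

7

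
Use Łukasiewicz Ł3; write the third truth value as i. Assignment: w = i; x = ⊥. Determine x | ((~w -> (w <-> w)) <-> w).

~w = ~i = i
w <-> w = i <-> i = ⊤  [1 − |½−½|]
~w -> (w <-> w) = i -> ⊤ = ⊤
(~w -> (w <-> w)) <-> w = ⊤ <-> i = i
x | ((~w -> (w <-> w)) <-> w) = ⊥ | i = i

i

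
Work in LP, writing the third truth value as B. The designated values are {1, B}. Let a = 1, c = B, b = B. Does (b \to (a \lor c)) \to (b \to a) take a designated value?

a \lor c = 1 \lor B = 1
b \to (a \lor c) = B \to 1 = 1  [\lnot B \lor 1]
b \to a = B \to 1 = 1
(b \to (a \lor c)) \to (b \to a) = 1 \to 1 = 1
1 ∈ {1, B}.

Yes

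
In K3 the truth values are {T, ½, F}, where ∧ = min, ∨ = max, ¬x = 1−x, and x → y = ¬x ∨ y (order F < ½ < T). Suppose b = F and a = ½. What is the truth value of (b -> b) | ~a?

T

b -> b = F -> F = T
~a = ~½ = ½
(b -> b) | ~a = T | ½ = T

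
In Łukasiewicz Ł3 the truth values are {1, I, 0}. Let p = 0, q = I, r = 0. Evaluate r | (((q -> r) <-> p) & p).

q -> r = I -> 0 = I  [min(1, 1−½+0)]
(q -> r) <-> p = I <-> 0 = I
((q -> r) <-> p) & p = I & 0 = 0
r | (((q -> r) <-> p) & p) = 0 | 0 = 0

0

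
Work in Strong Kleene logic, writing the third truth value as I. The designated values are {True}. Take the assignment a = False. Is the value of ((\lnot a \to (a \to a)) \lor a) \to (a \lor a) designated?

No

\lnot a = \lnot False = True
a \to a = False \to False = True
\lnot a \to (a \to a) = True \to True = True
(\lnot a \to (a \to a)) \lor a = True \lor False = True
a \lor a = False \lor False = False
((\lnot a \to (a \to a)) \lor a) \to (a \lor a) = True \to False = False
False ∉ {True}.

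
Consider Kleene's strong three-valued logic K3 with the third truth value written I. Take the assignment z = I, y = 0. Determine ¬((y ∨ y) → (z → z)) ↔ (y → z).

y ∨ y = 0 ∨ 0 = 0
z → z = I → I = I  [¬I ∨ I]
(y ∨ y) → (z → z) = 0 → I = 1
¬((y ∨ y) → (z → z)) = ¬1 = 0
y → z = 0 → I = 1
¬((y ∨ y) → (z → z)) ↔ (y → z) = 0 ↔ 1 = 0

0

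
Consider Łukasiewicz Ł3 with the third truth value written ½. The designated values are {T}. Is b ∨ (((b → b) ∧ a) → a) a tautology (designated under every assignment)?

Every assignment of b, a over {T, ½, F} gives a value in {T}.
In particular, with b=½, a=½: b ∨ (((b → b) ∧ a) → a) = T.

Yes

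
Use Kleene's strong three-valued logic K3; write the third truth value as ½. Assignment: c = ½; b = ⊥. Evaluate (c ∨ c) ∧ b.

⊥

c ∨ c = ½ ∨ ½ = ½
(c ∨ c) ∧ b = ½ ∧ ⊥ = ⊥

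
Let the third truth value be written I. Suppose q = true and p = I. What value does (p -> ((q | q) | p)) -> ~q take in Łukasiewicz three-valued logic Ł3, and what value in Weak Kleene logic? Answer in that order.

In Łukasiewicz three-valued logic Ł3: q | q = true | true = true
(q | q) | p = true | I = true
p -> ((q | q) | p) = I -> true = true
~q = ~true = false
(p -> ((q | q) | p)) -> ~q = true -> false = false
In Weak Kleene logic: q | q = true | true = true
(q | q) | p = true | I = I
p -> ((q | q) | p) = I -> I = I
~q = ~true = false
(p -> ((q | q) | p)) -> ~q = I -> false = I
They differ because Łukasiewicz three-valued logic Ł3 and Weak Kleene logic treat I differently under the binary connectives.

false; I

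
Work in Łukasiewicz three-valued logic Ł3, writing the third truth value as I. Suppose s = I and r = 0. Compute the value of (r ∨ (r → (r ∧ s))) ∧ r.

r ∧ s = 0 ∧ I = 0
r → (r ∧ s) = 0 → 0 = 1
r ∨ (r → (r ∧ s)) = 0 ∨ 1 = 1
(r ∨ (r → (r ∧ s))) ∧ r = 1 ∧ 0 = 0

0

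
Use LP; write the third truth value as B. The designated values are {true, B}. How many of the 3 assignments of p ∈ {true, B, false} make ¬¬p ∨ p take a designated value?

p=true: true ✓
p=B: B ✓
p=false: false ·

2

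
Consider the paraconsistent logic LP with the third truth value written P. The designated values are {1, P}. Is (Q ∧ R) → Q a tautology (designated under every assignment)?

Yes

Every assignment of Q, R over {1, P, 0} gives a value in {1, P}.
In particular, with Q=P, R=P: (Q ∧ R) → Q = P.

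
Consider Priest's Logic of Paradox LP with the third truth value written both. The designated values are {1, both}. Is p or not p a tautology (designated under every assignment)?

Yes

Every assignment of p over {1, both, 0} gives a value in {1, both}.
In particular, with p=both: p or not p = both.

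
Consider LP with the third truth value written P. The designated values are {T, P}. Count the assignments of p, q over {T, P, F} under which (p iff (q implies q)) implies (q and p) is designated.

8

Of the 9 assignments, 8 give a value in {T, P}.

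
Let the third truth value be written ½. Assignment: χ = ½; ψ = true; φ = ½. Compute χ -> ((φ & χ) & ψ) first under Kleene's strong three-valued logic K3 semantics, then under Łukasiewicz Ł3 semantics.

½; true

In Kleene's strong three-valued logic K3: φ & χ = ½ & ½ = ½
(φ & χ) & ψ = ½ & true = ½
χ -> ((φ & χ) & ψ) = ½ -> ½ = ½  [~½ | ½]
In Łukasiewicz Ł3: φ & χ = ½ & ½ = ½
(φ & χ) & ψ = ½ & true = ½
χ -> ((φ & χ) & ψ) = ½ -> ½ = true
They differ because Kleene's strong three-valued logic K3 and Łukasiewicz Ł3 treat ½ differently under implication.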